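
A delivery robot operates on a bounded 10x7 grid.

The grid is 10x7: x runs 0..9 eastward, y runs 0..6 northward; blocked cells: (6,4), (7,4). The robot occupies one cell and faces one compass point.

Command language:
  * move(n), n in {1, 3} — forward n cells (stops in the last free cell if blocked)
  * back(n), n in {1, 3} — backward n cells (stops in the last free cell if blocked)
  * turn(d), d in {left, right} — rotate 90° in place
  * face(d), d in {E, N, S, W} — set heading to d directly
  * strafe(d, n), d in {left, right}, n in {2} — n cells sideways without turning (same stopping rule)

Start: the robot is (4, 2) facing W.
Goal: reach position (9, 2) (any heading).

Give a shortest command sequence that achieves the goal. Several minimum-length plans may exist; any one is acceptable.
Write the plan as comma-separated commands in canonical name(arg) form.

start: (4, 2) facing W
step 1 (back(3)): (7, 2) facing W
step 2 (back(3)): (9, 2) facing W
no 1-step plan works, so 2 is optimal.

back(3), back(3)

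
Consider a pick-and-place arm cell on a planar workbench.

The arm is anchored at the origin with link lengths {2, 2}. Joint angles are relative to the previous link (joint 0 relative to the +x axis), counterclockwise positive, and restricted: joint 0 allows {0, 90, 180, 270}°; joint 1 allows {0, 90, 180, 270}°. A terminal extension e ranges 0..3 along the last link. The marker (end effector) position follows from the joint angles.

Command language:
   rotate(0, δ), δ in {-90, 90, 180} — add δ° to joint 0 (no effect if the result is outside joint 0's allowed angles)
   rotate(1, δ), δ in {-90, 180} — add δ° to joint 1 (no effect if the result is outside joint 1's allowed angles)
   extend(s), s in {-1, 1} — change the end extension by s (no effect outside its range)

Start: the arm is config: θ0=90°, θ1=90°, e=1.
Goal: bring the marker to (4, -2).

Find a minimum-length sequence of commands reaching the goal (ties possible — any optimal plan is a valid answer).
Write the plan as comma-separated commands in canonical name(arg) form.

rotate(0, 180), extend(1)

initial: config: θ0=90°, θ1=90°, e=1
t=1 rotate(0, 180) ⇒ config: θ0=270°, θ1=90°, e=1
t=2 extend(1) ⇒ config: θ0=270°, θ1=90°, e=2
shorter routes all fall short; 2 is best.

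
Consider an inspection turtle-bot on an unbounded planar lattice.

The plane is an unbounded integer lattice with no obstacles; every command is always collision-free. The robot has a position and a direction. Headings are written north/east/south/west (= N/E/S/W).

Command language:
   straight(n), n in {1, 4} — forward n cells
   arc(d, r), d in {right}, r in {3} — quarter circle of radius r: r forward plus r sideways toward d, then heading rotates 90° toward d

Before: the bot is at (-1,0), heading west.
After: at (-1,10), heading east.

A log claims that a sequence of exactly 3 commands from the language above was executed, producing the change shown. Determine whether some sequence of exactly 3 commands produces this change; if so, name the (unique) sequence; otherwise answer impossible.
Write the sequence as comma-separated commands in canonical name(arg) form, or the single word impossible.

arc(right, 3), straight(4), arc(right, 3)

key: cell and facing (now E) both changed — the 3 commands mix motion and turning
from: at (-1,0), heading west
1. arc(right, 3) → at (-4,3), heading north
2. straight(4) → at (-4,7), heading north
3. arc(right, 3) → at (-1,10), heading east
no other 3-command option fits: unique.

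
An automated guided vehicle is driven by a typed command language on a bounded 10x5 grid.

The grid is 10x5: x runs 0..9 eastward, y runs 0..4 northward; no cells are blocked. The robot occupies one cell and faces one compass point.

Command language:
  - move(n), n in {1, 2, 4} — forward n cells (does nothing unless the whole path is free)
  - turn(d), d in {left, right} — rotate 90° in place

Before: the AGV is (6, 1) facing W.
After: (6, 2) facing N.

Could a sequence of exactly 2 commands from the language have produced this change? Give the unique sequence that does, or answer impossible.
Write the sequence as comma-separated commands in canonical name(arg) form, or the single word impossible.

key: position moved to (6,2) AND the heading swung to N — translation plus rotation needed
from: (6, 1) facing W
t=1 turn(right) ⇒ (6, 1) facing N
t=2 move(1) ⇒ (6, 2) facing N
no rival 2-sequence matches.

turn(right), move(1)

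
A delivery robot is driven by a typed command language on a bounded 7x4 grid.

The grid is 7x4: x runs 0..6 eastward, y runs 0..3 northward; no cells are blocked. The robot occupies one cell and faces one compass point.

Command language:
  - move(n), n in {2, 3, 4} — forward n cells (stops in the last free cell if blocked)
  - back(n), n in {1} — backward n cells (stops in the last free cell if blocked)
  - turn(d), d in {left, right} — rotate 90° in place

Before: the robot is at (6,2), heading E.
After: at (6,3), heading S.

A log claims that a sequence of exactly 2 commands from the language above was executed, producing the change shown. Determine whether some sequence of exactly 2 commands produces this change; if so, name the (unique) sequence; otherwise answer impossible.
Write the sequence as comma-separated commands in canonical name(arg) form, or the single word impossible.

turn(right), back(1)

key: order matters: swapping turn(right) and back(1) lands elsewhere
from: at (6,2), heading E
1. turn(right) → at (6,2), heading S
2. back(1) → at (6,3), heading S
all 36 alternatives checked — unique.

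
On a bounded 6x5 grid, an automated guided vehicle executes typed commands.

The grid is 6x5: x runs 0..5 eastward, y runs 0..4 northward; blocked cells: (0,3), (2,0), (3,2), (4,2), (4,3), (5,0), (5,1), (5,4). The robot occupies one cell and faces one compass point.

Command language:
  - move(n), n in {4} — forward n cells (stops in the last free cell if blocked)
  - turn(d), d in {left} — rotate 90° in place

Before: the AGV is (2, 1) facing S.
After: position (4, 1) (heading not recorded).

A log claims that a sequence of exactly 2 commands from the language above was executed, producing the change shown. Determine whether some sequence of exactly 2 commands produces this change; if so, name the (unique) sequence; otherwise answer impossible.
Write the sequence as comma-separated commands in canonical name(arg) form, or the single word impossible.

turn(left), move(4)

key: move(4) is stopped early by the blocked cell at (5,1)
initial: (2, 1) facing S
step 1 (turn(left)): (2, 1) facing E
step 2 (move(4)): (4, 1) facing E
no other 2-command option fits: unique.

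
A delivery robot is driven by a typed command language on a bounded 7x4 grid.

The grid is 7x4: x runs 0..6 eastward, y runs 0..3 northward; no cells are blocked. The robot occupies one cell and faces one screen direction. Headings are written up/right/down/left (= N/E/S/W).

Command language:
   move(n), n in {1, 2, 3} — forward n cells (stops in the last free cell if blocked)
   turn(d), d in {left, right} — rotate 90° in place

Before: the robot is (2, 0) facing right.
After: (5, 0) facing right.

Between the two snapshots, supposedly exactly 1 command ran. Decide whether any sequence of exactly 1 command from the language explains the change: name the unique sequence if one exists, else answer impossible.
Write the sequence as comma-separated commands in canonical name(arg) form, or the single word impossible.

move(3)

key: heading stays E — the single command does not turn
start: (2, 0) facing right
[1] after move(3): (5, 0) facing right
no other 1-command option fits: unique.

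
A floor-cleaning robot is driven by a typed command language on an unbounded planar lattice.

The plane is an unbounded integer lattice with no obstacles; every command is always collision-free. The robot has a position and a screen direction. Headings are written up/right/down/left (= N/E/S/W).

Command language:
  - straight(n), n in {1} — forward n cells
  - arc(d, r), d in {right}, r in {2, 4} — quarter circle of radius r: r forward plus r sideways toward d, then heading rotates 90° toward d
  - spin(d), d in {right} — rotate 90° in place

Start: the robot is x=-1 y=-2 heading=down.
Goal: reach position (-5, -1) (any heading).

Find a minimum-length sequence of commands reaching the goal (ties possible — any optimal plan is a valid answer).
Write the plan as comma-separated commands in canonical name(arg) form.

start: x=-1 y=-2 heading=down
[1] after arc(right, 2): x=-3 y=-4 heading=left
[2] after arc(right, 2): x=-5 y=-2 heading=up
[3] after straight(1): x=-5 y=-1 heading=up
nothing shorter than 3 reaches the goal.

arc(right, 2), arc(right, 2), straight(1)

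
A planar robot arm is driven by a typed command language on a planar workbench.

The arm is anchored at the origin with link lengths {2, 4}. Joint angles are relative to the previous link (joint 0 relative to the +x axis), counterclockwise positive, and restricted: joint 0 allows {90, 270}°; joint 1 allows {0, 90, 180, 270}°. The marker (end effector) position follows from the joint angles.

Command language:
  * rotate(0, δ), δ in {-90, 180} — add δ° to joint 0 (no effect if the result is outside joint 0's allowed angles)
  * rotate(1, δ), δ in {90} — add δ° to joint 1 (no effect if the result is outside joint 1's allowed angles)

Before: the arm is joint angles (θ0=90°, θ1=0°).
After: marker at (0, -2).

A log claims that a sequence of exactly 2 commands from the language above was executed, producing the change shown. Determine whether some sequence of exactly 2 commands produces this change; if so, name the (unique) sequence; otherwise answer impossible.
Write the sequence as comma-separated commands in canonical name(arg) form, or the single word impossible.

rotate(1, 90), rotate(1, 90)

begin: joint angles (θ0=90°, θ1=0°)
[1] after rotate(1, 90): joint angles (θ0=90°, θ1=90°)
[2] after rotate(1, 90): joint angles (θ0=90°, θ1=180°)
no rival 2-sequence matches.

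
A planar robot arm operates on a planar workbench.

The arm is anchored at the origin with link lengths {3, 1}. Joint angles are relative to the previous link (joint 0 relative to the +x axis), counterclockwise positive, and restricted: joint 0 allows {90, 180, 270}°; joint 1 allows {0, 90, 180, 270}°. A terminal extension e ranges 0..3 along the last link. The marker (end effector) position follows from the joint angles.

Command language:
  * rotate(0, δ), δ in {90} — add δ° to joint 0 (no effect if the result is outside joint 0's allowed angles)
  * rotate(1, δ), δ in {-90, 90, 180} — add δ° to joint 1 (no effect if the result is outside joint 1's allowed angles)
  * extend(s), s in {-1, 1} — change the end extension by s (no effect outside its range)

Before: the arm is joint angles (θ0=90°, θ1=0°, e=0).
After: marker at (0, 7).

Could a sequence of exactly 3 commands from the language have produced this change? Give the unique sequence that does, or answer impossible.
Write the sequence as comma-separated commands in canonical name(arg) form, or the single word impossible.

extend(1), extend(1), extend(1)

start: joint angles (θ0=90°, θ1=0°, e=0)
1. extend(1) → joint angles (θ0=90°, θ1=0°, e=1)
2. extend(1) → joint angles (θ0=90°, θ1=0°, e=2)
3. extend(1) → joint angles (θ0=90°, θ1=0°, e=3)
all 216 alternatives checked — unique.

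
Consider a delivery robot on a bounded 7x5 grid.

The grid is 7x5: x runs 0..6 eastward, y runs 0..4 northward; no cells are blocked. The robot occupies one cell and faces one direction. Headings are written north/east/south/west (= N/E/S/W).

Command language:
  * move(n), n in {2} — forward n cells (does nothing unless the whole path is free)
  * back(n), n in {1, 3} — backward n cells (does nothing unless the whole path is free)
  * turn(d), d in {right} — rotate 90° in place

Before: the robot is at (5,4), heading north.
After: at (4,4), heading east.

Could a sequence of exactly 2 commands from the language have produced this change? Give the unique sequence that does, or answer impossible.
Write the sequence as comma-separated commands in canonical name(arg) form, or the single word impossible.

turn(right), back(1)

key: order matters: swapping turn(right) and back(1) lands elsewhere
begin: at (5,4), heading north
[1] after turn(right): at (5,4), heading east
[2] after back(1): at (4,4), heading east
all 16 alternatives checked — unique.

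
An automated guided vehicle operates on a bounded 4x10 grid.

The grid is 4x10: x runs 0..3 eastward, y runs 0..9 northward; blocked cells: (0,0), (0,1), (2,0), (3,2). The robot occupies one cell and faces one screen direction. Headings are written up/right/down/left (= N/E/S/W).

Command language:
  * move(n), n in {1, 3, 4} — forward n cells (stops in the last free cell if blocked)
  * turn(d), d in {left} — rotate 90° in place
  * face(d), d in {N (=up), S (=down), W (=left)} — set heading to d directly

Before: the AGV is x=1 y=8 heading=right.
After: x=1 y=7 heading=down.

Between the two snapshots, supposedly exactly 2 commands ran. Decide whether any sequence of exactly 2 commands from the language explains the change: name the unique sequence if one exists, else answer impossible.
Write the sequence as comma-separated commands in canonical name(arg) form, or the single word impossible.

face(S), move(1)

key: position moved to (1,7) AND the heading swung to S — translation plus rotation needed
from: x=1 y=8 heading=right
[1] after face(S): x=1 y=8 heading=down
[2] after move(1): x=1 y=7 heading=down
no rival 2-sequence matches.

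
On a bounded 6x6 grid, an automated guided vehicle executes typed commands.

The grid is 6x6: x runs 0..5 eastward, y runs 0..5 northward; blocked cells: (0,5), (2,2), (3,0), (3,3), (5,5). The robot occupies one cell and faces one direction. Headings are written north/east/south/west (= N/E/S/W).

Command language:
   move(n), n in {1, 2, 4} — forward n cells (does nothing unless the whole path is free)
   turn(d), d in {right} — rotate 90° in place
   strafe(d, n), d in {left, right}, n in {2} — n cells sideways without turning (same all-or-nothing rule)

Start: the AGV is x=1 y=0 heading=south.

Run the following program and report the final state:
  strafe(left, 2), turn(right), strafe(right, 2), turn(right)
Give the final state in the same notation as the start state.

x=1 y=2 heading=north

initial: x=1 y=0 heading=south
[1] after strafe(left, 2): x=1 y=0 heading=south
[2] after turn(right): x=1 y=0 heading=west
[3] after strafe(right, 2): x=1 y=2 heading=west
[4] after turn(right): x=1 y=2 heading=north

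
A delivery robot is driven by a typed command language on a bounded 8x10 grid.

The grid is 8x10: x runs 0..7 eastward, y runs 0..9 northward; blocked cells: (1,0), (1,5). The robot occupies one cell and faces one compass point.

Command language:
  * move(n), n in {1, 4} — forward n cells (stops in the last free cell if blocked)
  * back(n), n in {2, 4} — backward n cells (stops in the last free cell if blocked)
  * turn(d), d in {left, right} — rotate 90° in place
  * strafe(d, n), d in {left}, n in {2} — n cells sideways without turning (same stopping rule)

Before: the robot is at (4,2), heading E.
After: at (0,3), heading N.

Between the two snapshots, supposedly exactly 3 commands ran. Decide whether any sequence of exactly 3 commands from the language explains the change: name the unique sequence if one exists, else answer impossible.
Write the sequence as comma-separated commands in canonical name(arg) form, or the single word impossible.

key: cell and facing (now N) both changed — the 3 commands mix motion and turning
initial: at (4,2), heading E
1. back(4) → at (0,2), heading E
2. turn(left) → at (0,2), heading N
3. move(1) → at (0,3), heading N
no other 3-command option fits: unique.

back(4), turn(left), move(1)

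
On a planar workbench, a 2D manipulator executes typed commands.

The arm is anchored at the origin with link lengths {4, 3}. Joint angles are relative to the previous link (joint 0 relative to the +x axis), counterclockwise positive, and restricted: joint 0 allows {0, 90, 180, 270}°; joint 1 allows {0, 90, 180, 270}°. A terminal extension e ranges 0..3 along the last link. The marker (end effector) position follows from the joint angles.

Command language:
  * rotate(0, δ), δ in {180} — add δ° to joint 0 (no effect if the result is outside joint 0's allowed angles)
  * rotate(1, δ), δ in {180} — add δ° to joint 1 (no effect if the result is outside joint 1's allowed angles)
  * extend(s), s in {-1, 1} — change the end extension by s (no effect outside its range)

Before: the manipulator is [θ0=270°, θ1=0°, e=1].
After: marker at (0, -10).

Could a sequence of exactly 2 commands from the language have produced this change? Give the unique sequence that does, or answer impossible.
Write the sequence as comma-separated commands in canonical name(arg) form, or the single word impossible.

extend(1), extend(1)

start: [θ0=270°, θ1=0°, e=1]
1. extend(1) → [θ0=270°, θ1=0°, e=2]
2. extend(1) → [θ0=270°, θ1=0°, e=3]
no rival 2-sequence matches.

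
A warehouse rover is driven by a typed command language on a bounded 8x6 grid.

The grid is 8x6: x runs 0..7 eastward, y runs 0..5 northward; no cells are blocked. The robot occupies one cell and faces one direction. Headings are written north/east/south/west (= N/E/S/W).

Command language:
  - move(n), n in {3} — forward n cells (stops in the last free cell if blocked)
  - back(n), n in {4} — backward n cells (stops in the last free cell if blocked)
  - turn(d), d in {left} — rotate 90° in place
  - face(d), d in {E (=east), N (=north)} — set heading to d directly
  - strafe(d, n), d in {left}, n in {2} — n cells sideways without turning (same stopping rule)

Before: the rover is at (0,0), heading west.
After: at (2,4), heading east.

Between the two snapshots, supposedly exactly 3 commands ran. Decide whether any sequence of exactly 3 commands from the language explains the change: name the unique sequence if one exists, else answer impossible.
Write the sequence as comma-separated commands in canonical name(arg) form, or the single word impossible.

impossible

no 3-step route produces this change.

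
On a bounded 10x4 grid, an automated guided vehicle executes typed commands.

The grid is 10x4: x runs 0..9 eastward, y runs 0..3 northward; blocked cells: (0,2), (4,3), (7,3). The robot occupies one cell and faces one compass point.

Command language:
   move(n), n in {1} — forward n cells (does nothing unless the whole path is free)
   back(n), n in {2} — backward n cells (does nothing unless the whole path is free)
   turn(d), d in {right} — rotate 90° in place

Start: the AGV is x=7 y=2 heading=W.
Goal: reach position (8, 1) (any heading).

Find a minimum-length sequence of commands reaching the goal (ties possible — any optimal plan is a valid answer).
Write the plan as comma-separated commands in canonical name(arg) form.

start: x=7 y=2 heading=W
step 1 (turn(right)): x=7 y=2 heading=N
step 2 (turn(right)): x=7 y=2 heading=E
step 3 (move(1)): x=8 y=2 heading=E
step 4 (turn(right)): x=8 y=2 heading=S
step 5 (move(1)): x=8 y=1 heading=S
nothing shorter than 5 reaches the goal.

turn(right), turn(right), move(1), turn(right), move(1)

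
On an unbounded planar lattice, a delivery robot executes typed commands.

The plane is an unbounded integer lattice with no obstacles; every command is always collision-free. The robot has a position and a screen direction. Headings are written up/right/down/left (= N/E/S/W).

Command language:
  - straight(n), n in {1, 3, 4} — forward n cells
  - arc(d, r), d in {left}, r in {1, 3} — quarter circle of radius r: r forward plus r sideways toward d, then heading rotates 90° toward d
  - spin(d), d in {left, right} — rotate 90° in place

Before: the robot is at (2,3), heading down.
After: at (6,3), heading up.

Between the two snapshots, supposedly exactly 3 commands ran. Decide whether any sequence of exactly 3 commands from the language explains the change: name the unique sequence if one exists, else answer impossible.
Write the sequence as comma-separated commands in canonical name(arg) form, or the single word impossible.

key: cell and facing (now N) both changed — the 3 commands mix motion and turning
t0: at (2,3), heading down
t=1 spin(left) ⇒ at (2,3), heading right
t=2 straight(4) ⇒ at (6,3), heading right
t=3 spin(left) ⇒ at (6,3), heading up
uniquely the one of 343 3-step routes that fits.

spin(left), straight(4), spin(left)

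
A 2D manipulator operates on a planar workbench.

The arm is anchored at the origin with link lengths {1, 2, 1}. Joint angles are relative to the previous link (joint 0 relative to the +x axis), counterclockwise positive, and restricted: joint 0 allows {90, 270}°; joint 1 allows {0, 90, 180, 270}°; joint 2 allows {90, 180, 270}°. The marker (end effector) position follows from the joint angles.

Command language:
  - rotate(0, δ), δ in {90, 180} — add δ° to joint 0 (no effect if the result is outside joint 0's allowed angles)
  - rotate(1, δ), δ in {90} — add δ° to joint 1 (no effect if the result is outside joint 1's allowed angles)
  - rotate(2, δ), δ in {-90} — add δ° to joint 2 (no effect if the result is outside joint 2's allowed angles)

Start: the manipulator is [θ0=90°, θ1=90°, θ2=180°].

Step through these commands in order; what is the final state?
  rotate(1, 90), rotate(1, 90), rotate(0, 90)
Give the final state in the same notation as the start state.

from: [θ0=90°, θ1=90°, θ2=180°]
[1] after rotate(1, 90): [θ0=90°, θ1=180°, θ2=180°]
[2] after rotate(1, 90): [θ0=90°, θ1=270°, θ2=180°]
[3] after rotate(0, 90): [θ0=90°, θ1=270°, θ2=180°]

[θ0=90°, θ1=270°, θ2=180°]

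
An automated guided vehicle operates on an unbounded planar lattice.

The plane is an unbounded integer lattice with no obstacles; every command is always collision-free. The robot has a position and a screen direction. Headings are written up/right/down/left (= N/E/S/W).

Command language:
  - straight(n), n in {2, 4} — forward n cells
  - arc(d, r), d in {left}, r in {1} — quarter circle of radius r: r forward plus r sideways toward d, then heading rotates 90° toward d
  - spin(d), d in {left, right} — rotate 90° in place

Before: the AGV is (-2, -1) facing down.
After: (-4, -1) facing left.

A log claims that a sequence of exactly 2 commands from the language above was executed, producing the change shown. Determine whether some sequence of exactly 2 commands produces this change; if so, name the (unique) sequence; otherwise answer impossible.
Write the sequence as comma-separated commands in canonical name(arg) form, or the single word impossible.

key: running straight(2) before spin(right) would end elsewhere — order is forced
start: (-2, -1) facing down
t=1 spin(right) ⇒ (-2, -1) facing left
t=2 straight(2) ⇒ (-4, -1) facing left
uniquely the one of 25 2-step routes that fits.

spin(right), straight(2)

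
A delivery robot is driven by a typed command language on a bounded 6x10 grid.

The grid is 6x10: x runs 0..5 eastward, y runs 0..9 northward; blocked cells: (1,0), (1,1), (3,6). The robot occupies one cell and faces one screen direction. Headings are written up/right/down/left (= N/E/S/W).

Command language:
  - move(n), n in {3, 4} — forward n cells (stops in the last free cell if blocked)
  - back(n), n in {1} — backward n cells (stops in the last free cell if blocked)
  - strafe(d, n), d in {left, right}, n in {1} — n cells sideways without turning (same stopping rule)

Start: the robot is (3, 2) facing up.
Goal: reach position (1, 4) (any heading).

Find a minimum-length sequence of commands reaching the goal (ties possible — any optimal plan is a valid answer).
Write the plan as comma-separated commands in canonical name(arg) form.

move(4), back(1), strafe(left, 1), strafe(left, 1)

initial: (3, 2) facing up
step 1 (move(4)): (3, 5) facing up
step 2 (back(1)): (3, 4) facing up
step 3 (strafe(left, 1)): (2, 4) facing up
step 4 (strafe(left, 1)): (1, 4) facing up
minimal: 4 command(s), checked below 4.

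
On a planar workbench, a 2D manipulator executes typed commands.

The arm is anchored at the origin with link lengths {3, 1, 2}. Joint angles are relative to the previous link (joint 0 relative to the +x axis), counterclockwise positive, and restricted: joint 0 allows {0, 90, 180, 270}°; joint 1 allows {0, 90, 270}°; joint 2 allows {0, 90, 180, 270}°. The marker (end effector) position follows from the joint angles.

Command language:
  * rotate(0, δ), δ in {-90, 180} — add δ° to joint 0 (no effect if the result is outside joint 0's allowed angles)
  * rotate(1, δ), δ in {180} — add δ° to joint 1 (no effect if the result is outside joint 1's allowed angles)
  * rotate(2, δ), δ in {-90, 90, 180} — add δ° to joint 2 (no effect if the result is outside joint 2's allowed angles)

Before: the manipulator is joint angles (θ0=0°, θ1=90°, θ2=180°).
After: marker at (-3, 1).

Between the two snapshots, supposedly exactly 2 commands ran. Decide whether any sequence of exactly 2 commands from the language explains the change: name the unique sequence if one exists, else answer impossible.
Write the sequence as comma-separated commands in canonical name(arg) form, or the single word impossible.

rotate(0, -90), rotate(0, -90)

t0: joint angles (θ0=0°, θ1=90°, θ2=180°)
step 1 (rotate(0, -90)): joint angles (θ0=270°, θ1=90°, θ2=180°)
step 2 (rotate(0, -90)): joint angles (θ0=180°, θ1=90°, θ2=180°)
no other 2-command option fits: unique.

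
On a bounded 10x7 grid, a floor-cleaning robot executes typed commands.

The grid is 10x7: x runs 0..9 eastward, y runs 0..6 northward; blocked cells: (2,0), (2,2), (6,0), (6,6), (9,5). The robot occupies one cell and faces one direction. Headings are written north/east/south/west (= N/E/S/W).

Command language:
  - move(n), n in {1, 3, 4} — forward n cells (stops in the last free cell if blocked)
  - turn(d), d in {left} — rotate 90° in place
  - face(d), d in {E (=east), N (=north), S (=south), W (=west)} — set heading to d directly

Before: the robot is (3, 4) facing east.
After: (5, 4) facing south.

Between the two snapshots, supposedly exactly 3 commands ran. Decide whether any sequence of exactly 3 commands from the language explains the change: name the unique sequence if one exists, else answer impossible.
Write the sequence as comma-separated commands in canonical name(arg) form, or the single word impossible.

move(1), move(1), face(S)

key: position moved to (5,4) AND the heading swung to S — translation plus rotation needed
from: (3, 4) facing east
t=1 move(1) ⇒ (4, 4) facing east
t=2 move(1) ⇒ (5, 4) facing east
t=3 face(S) ⇒ (5, 4) facing south
no rival 3-sequence matches.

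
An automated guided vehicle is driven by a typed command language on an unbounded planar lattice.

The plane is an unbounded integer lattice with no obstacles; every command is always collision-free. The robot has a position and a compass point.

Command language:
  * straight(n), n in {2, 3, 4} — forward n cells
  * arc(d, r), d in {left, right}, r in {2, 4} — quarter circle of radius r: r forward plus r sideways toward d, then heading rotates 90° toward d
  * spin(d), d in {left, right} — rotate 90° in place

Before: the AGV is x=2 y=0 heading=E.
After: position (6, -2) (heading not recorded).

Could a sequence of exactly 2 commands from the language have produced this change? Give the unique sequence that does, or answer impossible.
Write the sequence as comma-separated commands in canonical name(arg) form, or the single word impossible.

straight(2), arc(right, 2)

key: running arc(right, 2) before straight(2) would end elsewhere — order is forced
initial: x=2 y=0 heading=E
1. straight(2) → x=4 y=0 heading=E
2. arc(right, 2) → x=6 y=-2 heading=S
no other 2-command option fits: unique.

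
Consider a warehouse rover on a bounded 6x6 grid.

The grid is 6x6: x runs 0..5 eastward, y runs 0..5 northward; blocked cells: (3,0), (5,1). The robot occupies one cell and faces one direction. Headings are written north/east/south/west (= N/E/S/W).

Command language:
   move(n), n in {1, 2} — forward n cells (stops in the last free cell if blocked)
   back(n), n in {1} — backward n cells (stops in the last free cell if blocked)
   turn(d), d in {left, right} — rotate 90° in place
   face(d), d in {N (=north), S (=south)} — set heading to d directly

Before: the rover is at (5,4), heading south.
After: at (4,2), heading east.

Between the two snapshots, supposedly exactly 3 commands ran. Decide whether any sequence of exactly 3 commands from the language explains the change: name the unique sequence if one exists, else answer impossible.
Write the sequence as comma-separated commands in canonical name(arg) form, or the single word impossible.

key: running back(1) before move(2) would end elsewhere — order is forced
begin: at (5,4), heading south
step 1 (move(2)): at (5,2), heading south
step 2 (turn(left)): at (5,2), heading east
step 3 (back(1)): at (4,2), heading east
all 343 alternatives checked — unique.

move(2), turn(left), back(1)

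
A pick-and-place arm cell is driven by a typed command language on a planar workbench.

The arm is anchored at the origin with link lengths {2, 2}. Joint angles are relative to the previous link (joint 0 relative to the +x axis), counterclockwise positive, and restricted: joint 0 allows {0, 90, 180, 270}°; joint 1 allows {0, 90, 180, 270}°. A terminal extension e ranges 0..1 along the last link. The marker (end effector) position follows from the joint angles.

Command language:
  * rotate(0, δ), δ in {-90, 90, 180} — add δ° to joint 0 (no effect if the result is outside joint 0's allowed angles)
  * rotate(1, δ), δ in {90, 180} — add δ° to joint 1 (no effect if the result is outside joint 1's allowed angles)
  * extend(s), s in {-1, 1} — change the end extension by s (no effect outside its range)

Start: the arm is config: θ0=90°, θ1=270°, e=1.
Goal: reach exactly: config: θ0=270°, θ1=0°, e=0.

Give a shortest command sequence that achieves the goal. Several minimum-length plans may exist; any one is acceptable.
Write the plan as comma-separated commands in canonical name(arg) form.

rotate(0, 180), rotate(1, 90), extend(-1)

start: config: θ0=90°, θ1=270°, e=1
step 1 (rotate(0, 180)): config: θ0=270°, θ1=270°, e=1
step 2 (rotate(1, 90)): config: θ0=270°, θ1=0°, e=1
step 3 (extend(-1)): config: θ0=270°, θ1=0°, e=0
shorter routes all fall short; 3 is best.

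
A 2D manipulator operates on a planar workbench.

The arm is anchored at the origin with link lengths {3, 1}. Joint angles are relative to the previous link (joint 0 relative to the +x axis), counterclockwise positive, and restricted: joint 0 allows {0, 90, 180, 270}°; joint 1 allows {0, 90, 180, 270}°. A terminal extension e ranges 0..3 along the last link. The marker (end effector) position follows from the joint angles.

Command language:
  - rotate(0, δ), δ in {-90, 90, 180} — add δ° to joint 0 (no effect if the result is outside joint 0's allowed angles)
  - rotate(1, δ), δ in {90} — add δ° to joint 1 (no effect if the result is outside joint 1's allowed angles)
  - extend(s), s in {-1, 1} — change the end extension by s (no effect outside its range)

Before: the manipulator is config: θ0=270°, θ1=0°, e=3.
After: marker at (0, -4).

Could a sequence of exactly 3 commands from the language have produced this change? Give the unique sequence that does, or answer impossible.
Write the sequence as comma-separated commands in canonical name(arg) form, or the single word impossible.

extend(-1), extend(-1), extend(-1)

begin: config: θ0=270°, θ1=0°, e=3
t=1 extend(-1) ⇒ config: θ0=270°, θ1=0°, e=2
t=2 extend(-1) ⇒ config: θ0=270°, θ1=0°, e=1
t=3 extend(-1) ⇒ config: θ0=270°, θ1=0°, e=0
all 216 alternatives checked — unique.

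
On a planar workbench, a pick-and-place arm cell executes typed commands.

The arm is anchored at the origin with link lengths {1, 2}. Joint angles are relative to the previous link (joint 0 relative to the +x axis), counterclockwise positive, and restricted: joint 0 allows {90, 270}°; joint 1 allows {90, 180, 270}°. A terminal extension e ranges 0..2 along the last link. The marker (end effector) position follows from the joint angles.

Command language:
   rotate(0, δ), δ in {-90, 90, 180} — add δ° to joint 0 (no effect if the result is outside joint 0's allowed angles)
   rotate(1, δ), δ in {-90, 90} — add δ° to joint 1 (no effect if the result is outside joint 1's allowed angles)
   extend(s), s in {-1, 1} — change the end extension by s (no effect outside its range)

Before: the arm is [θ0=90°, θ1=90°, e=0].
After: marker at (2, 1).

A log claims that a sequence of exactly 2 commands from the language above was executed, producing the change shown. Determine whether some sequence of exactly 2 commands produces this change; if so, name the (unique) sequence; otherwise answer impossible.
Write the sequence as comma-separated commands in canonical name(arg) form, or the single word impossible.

from: [θ0=90°, θ1=90°, e=0]
t=1 rotate(1, 90) ⇒ [θ0=90°, θ1=180°, e=0]
t=2 rotate(1, 90) ⇒ [θ0=90°, θ1=270°, e=0]
uniquely the one of 49 2-step routes that fits.

rotate(1, 90), rotate(1, 90)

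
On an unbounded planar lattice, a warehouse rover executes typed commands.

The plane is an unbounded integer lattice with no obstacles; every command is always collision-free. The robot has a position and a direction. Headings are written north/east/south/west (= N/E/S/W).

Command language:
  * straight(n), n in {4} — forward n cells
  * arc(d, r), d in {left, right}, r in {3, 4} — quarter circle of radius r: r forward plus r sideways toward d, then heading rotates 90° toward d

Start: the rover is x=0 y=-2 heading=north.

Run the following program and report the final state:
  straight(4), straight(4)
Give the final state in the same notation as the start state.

start: x=0 y=-2 heading=north
[1] after straight(4): x=0 y=2 heading=north
[2] after straight(4): x=0 y=6 heading=north

x=0 y=6 heading=north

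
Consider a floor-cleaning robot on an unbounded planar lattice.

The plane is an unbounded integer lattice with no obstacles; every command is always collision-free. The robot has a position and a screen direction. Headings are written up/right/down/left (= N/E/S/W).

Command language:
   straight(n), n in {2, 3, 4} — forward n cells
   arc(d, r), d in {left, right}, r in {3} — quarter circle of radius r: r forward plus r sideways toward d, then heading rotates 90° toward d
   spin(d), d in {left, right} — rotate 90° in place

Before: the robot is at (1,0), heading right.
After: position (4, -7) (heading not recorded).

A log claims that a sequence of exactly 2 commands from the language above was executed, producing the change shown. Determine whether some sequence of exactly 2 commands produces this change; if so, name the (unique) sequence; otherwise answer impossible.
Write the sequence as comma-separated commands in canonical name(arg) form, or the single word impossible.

arc(right, 3), straight(4)

key: order matters: swapping arc(right, 3) and straight(4) lands elsewhere
begin: at (1,0), heading right
t=1 arc(right, 3) ⇒ at (4,-3), heading down
t=2 straight(4) ⇒ at (4,-7), heading down
uniquely the one of 49 2-step routes that fits.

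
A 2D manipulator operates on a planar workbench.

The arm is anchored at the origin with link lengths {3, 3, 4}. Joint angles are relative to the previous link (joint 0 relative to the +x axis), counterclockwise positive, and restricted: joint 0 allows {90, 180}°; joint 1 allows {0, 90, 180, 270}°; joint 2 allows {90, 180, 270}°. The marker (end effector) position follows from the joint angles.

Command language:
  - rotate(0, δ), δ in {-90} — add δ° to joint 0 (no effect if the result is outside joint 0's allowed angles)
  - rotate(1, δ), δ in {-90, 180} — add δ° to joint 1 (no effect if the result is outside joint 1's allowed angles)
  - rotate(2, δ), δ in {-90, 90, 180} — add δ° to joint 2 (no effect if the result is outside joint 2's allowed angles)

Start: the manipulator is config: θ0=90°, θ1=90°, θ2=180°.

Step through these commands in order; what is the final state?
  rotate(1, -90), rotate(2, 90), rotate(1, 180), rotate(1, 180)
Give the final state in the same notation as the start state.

initial: config: θ0=90°, θ1=90°, θ2=180°
1. rotate(1, -90) → config: θ0=90°, θ1=0°, θ2=180°
2. rotate(2, 90) → config: θ0=90°, θ1=0°, θ2=270°
3. rotate(1, 180) → config: θ0=90°, θ1=180°, θ2=270°
4. rotate(1, 180) → config: θ0=90°, θ1=0°, θ2=270°

config: θ0=90°, θ1=0°, θ2=270°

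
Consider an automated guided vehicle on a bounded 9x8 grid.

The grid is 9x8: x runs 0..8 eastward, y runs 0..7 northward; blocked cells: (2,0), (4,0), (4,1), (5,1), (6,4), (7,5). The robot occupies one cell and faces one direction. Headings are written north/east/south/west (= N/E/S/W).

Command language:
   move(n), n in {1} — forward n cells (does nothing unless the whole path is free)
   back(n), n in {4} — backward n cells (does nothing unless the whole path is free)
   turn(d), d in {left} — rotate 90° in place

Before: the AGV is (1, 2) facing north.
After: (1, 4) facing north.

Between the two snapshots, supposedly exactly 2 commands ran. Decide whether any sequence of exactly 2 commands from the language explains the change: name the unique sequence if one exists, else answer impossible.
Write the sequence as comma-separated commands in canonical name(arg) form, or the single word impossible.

key: heading stays N — no command in the sequence turns
t0: (1, 2) facing north
[1] after move(1): (1, 3) facing north
[2] after move(1): (1, 4) facing north
no other 2-command option fits: unique.

move(1), move(1)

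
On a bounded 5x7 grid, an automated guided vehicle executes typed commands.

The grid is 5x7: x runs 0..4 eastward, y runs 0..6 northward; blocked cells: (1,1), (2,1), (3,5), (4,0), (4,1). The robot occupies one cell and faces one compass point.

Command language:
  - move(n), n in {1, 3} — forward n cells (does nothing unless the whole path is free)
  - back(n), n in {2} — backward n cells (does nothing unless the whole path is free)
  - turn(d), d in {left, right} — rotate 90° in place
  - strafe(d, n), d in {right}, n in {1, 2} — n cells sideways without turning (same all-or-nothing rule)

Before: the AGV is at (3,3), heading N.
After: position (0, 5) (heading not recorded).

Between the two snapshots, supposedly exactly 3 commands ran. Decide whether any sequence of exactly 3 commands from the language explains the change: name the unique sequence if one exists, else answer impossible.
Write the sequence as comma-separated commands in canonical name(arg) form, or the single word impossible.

turn(left), move(3), strafe(right, 2)

key: order matters: swapping turn(left) and strafe(right, 2) lands elsewhere
start: at (3,3), heading N
t=1 turn(left) ⇒ at (3,3), heading W
t=2 move(3) ⇒ at (0,3), heading W
t=3 strafe(right, 2) ⇒ at (0,5), heading W
all 343 alternatives checked — unique.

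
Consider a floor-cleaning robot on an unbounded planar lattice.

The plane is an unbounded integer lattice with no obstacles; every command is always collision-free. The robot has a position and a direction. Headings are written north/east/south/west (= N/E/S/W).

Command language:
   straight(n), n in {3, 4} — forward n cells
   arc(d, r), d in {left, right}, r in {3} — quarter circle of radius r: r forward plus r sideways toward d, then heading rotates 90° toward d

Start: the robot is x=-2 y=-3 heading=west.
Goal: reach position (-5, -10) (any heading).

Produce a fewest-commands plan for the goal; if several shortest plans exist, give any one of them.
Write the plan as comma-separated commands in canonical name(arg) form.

start: x=-2 y=-3 heading=west
[1] after arc(left, 3): x=-5 y=-6 heading=south
[2] after straight(4): x=-5 y=-10 heading=south
shorter routes all fall short; 2 is best.

arc(left, 3), straight(4)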